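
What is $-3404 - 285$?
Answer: $-3689$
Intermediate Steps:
$-3404 - 285 = -3689$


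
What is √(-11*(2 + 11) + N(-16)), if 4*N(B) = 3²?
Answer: I*√563/2 ≈ 11.864*I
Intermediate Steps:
N(B) = 9/4 (N(B) = (¼)*3² = (¼)*9 = 9/4)
√(-11*(2 + 11) + N(-16)) = √(-11*(2 + 11) + 9/4) = √(-11*13 + 9/4) = √(-143 + 9/4) = √(-563/4) = I*√563/2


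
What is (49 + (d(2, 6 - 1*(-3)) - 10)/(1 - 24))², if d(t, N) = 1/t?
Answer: 5166529/2116 ≈ 2441.6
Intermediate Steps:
d(t, N) = 1/t
(49 + (d(2, 6 - 1*(-3)) - 10)/(1 - 24))² = (49 + (1/2 - 10)/(1 - 24))² = (49 + (½ - 10)/(-23))² = (49 - 19/2*(-1/23))² = (49 + 19/46)² = (2273/46)² = 5166529/2116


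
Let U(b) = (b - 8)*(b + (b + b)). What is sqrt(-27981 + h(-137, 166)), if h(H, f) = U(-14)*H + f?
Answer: I*sqrt(154403) ≈ 392.94*I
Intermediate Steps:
U(b) = 3*b*(-8 + b) (U(b) = (-8 + b)*(b + 2*b) = (-8 + b)*(3*b) = 3*b*(-8 + b))
h(H, f) = f + 924*H (h(H, f) = (3*(-14)*(-8 - 14))*H + f = (3*(-14)*(-22))*H + f = 924*H + f = f + 924*H)
sqrt(-27981 + h(-137, 166)) = sqrt(-27981 + (166 + 924*(-137))) = sqrt(-27981 + (166 - 126588)) = sqrt(-27981 - 126422) = sqrt(-154403) = I*sqrt(154403)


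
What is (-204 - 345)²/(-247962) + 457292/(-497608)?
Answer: -5486887244/2570580727 ≈ -2.1345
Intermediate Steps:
(-204 - 345)²/(-247962) + 457292/(-497608) = (-549)²*(-1/247962) + 457292*(-1/497608) = 301401*(-1/247962) - 114323/124402 = -100467/82654 - 114323/124402 = -5486887244/2570580727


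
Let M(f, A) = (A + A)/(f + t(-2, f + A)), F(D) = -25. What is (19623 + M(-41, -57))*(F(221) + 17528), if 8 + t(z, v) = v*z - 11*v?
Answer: 420738181683/1225 ≈ 3.4346e+8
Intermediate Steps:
t(z, v) = -8 - 11*v + v*z (t(z, v) = -8 + (v*z - 11*v) = -8 + (-11*v + v*z) = -8 - 11*v + v*z)
M(f, A) = 2*A/(-8 - 13*A - 12*f) (M(f, A) = (A + A)/(f + (-8 - 11*(f + A) + (f + A)*(-2))) = (2*A)/(f + (-8 - 11*(A + f) + (A + f)*(-2))) = (2*A)/(f + (-8 + (-11*A - 11*f) + (-2*A - 2*f))) = (2*A)/(f + (-8 - 13*A - 13*f)) = (2*A)/(-8 - 13*A - 12*f) = 2*A/(-8 - 13*A - 12*f))
(19623 + M(-41, -57))*(F(221) + 17528) = (19623 + 2*(-57)/(-8 - 13*(-57) - 12*(-41)))*(-25 + 17528) = (19623 + 2*(-57)/(-8 + 741 + 492))*17503 = (19623 + 2*(-57)/1225)*17503 = (19623 + 2*(-57)*(1/1225))*17503 = (19623 - 114/1225)*17503 = (24038061/1225)*17503 = 420738181683/1225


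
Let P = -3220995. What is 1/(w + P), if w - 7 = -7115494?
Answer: -1/10336482 ≈ -9.6745e-8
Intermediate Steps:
w = -7115487 (w = 7 - 7115494 = -7115487)
1/(w + P) = 1/(-7115487 - 3220995) = 1/(-10336482) = -1/10336482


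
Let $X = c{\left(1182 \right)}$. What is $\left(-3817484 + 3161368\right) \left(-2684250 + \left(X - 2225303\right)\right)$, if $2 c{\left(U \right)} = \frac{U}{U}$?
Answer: $3221235948090$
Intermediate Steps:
$c{\left(U \right)} = \frac{1}{2}$ ($c{\left(U \right)} = \frac{U \frac{1}{U}}{2} = \frac{1}{2} \cdot 1 = \frac{1}{2}$)
$X = \frac{1}{2} \approx 0.5$
$\left(-3817484 + 3161368\right) \left(-2684250 + \left(X - 2225303\right)\right) = \left(-3817484 + 3161368\right) \left(-2684250 + \left(\frac{1}{2} - 2225303\right)\right) = - 656116 \left(-2684250 + \left(\frac{1}{2} - 2225303\right)\right) = - 656116 \left(-2684250 - \frac{4450605}{2}\right) = \left(-656116\right) \left(- \frac{9819105}{2}\right) = 3221235948090$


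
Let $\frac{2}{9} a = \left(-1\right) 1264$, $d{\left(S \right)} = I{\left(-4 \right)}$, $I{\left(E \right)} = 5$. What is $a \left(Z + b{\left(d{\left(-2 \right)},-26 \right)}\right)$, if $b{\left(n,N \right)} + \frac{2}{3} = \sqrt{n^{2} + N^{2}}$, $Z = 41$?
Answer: $-229416 - 5688 \sqrt{701} \approx -3.8001 \cdot 10^{5}$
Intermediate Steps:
$d{\left(S \right)} = 5$
$b{\left(n,N \right)} = - \frac{2}{3} + \sqrt{N^{2} + n^{2}}$ ($b{\left(n,N \right)} = - \frac{2}{3} + \sqrt{n^{2} + N^{2}} = - \frac{2}{3} + \sqrt{N^{2} + n^{2}}$)
$a = -5688$ ($a = \frac{9 \left(\left(-1\right) 1264\right)}{2} = \frac{9}{2} \left(-1264\right) = -5688$)
$a \left(Z + b{\left(d{\left(-2 \right)},-26 \right)}\right) = - 5688 \left(41 - \left(\frac{2}{3} - \sqrt{\left(-26\right)^{2} + 5^{2}}\right)\right) = - 5688 \left(41 - \left(\frac{2}{3} - \sqrt{676 + 25}\right)\right) = - 5688 \left(41 - \left(\frac{2}{3} - \sqrt{701}\right)\right) = - 5688 \left(\frac{121}{3} + \sqrt{701}\right) = -229416 - 5688 \sqrt{701}$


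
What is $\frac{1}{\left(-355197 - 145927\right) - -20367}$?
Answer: $- \frac{1}{480757} \approx -2.0801 \cdot 10^{-6}$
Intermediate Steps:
$\frac{1}{\left(-355197 - 145927\right) - -20367} = \frac{1}{-501124 + \left(20619 - 252\right)} = \frac{1}{-501124 + 20367} = \frac{1}{-480757} = - \frac{1}{480757}$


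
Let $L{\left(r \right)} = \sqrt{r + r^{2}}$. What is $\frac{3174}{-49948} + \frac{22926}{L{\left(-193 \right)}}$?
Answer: $- \frac{1587}{24974} + \frac{3821 \sqrt{579}}{772} \approx 119.03$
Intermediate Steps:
$\frac{3174}{-49948} + \frac{22926}{L{\left(-193 \right)}} = \frac{3174}{-49948} + \frac{22926}{\sqrt{- 193 \left(1 - 193\right)}} = 3174 \left(- \frac{1}{49948}\right) + \frac{22926}{\sqrt{\left(-193\right) \left(-192\right)}} = - \frac{1587}{24974} + \frac{22926}{\sqrt{37056}} = - \frac{1587}{24974} + \frac{22926}{8 \sqrt{579}} = - \frac{1587}{24974} + 22926 \frac{\sqrt{579}}{4632} = - \frac{1587}{24974} + \frac{3821 \sqrt{579}}{772}$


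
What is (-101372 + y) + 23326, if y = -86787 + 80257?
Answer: -84576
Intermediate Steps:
y = -6530
(-101372 + y) + 23326 = (-101372 - 6530) + 23326 = -107902 + 23326 = -84576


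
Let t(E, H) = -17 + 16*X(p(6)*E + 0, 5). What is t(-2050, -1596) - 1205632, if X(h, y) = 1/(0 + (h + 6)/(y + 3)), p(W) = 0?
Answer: -3616883/3 ≈ -1.2056e+6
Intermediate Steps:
X(h, y) = (3 + y)/(6 + h) (X(h, y) = 1/(0 + (6 + h)/(3 + y)) = 1/((6 + h)/(3 + y)) = (3 + y)/(6 + h))
t(E, H) = 13/3 (t(E, H) = -17 + 16*((3 + 5)/(6 + (0*E + 0))) = -17 + 16*(8/(6 + (0 + 0))) = -17 + 16*(8/(6 + 0)) = -17 + 16*(8/6) = -17 + 16*((⅙)*8) = -17 + 16*(4/3) = -17 + 64/3 = 13/3)
t(-2050, -1596) - 1205632 = 13/3 - 1205632 = -3616883/3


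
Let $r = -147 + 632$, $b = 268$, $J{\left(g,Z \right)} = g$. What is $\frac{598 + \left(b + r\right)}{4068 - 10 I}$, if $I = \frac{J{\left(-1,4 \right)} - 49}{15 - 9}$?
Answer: $\frac{4053}{12454} \approx 0.32544$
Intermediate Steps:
$r = 485$
$I = - \frac{25}{3}$ ($I = \frac{-1 - 49}{15 - 9} = - \frac{50}{6} = \left(-50\right) \frac{1}{6} = - \frac{25}{3} \approx -8.3333$)
$\frac{598 + \left(b + r\right)}{4068 - 10 I} = \frac{598 + \left(268 + 485\right)}{4068 - - \frac{250}{3}} = \frac{598 + 753}{4068 + \frac{250}{3}} = \frac{1351}{\frac{12454}{3}} = 1351 \cdot \frac{3}{12454} = \frac{4053}{12454}$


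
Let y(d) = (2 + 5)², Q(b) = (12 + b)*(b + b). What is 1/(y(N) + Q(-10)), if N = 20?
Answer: ⅑ ≈ 0.11111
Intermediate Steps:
Q(b) = 2*b*(12 + b) (Q(b) = (12 + b)*(2*b) = 2*b*(12 + b))
y(d) = 49 (y(d) = 7² = 49)
1/(y(N) + Q(-10)) = 1/(49 + 2*(-10)*(12 - 10)) = 1/(49 + 2*(-10)*2) = 1/(49 - 40) = 1/9 = ⅑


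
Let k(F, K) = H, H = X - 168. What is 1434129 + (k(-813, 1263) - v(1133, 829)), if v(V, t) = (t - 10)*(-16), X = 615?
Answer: 1447680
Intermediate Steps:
H = 447 (H = 615 - 168 = 447)
k(F, K) = 447
v(V, t) = 160 - 16*t (v(V, t) = (-10 + t)*(-16) = 160 - 16*t)
1434129 + (k(-813, 1263) - v(1133, 829)) = 1434129 + (447 - (160 - 16*829)) = 1434129 + (447 - (160 - 13264)) = 1434129 + (447 - 1*(-13104)) = 1434129 + (447 + 13104) = 1434129 + 13551 = 1447680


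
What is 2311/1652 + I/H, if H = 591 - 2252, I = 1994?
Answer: 544483/2743972 ≈ 0.19843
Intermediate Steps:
H = -1661
2311/1652 + I/H = 2311/1652 + 1994/(-1661) = 2311*(1/1652) + 1994*(-1/1661) = 2311/1652 - 1994/1661 = 544483/2743972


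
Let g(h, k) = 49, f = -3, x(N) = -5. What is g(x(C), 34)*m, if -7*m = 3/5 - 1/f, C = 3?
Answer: -98/15 ≈ -6.5333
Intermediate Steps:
m = -2/15 (m = -(3/5 - 1/(-3))/7 = -(3*(1/5) - 1*(-1/3))/7 = -(3/5 + 1/3)/7 = -1/7*14/15 = -2/15 ≈ -0.13333)
g(x(C), 34)*m = 49*(-2/15) = -98/15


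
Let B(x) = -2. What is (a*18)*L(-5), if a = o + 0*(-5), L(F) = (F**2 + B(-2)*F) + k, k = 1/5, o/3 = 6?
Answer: 57024/5 ≈ 11405.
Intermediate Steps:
o = 18 (o = 3*6 = 18)
k = 1/5 ≈ 0.20000
L(F) = 1/5 + F**2 - 2*F (L(F) = (F**2 - 2*F) + 1/5 = 1/5 + F**2 - 2*F)
a = 18 (a = 18 + 0*(-5) = 18 + 0 = 18)
(a*18)*L(-5) = (18*18)*(1/5 + (-5)**2 - 2*(-5)) = 324*(1/5 + 25 + 10) = 324*(176/5) = 57024/5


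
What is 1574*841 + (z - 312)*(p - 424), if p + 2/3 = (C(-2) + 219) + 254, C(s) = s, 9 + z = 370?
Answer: 3978013/3 ≈ 1.3260e+6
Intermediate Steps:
z = 361 (z = -9 + 370 = 361)
p = 1411/3 (p = -⅔ + ((-2 + 219) + 254) = -⅔ + (217 + 254) = -⅔ + 471 = 1411/3 ≈ 470.33)
1574*841 + (z - 312)*(p - 424) = 1574*841 + (361 - 312)*(1411/3 - 424) = 1323734 + 49*(139/3) = 1323734 + 6811/3 = 3978013/3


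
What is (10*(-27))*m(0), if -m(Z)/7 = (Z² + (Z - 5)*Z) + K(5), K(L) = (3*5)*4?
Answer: 113400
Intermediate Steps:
K(L) = 60 (K(L) = 15*4 = 60)
m(Z) = -420 - 7*Z² - 7*Z*(-5 + Z) (m(Z) = -7*((Z² + (Z - 5)*Z) + 60) = -7*((Z² + (-5 + Z)*Z) + 60) = -7*((Z² + Z*(-5 + Z)) + 60) = -7*(60 + Z² + Z*(-5 + Z)) = -420 - 7*Z² - 7*Z*(-5 + Z))
(10*(-27))*m(0) = (10*(-27))*(-420 - 14*0² + 35*0) = -270*(-420 - 14*0 + 0) = -270*(-420 + 0 + 0) = -270*(-420) = 113400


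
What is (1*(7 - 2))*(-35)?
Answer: -175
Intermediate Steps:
(1*(7 - 2))*(-35) = (1*5)*(-35) = 5*(-35) = -175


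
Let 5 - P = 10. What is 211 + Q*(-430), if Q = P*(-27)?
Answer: -57839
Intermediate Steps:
P = -5 (P = 5 - 1*10 = 5 - 10 = -5)
Q = 135 (Q = -5*(-27) = 135)
211 + Q*(-430) = 211 + 135*(-430) = 211 - 58050 = -57839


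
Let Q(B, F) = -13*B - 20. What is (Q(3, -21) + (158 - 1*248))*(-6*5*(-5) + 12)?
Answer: -24138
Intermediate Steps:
Q(B, F) = -20 - 13*B
(Q(3, -21) + (158 - 1*248))*(-6*5*(-5) + 12) = ((-20 - 13*3) + (158 - 1*248))*(-6*5*(-5) + 12) = ((-20 - 39) + (158 - 248))*(-30*(-5) + 12) = (-59 - 90)*(150 + 12) = -149*162 = -24138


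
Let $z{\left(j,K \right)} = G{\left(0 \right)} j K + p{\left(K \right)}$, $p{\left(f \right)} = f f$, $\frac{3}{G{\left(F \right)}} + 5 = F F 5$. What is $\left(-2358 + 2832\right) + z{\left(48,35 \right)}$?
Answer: $691$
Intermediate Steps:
$G{\left(F \right)} = \frac{3}{-5 + 5 F^{2}}$ ($G{\left(F \right)} = \frac{3}{-5 + F F 5} = \frac{3}{-5 + F^{2} \cdot 5} = \frac{3}{-5 + 5 F^{2}}$)
$p{\left(f \right)} = f^{2}$
$z{\left(j,K \right)} = K^{2} - \frac{3 K j}{5}$ ($z{\left(j,K \right)} = \frac{3}{5 \left(-1 + 0^{2}\right)} j K + K^{2} = \frac{3}{5 \left(-1 + 0\right)} j K + K^{2} = \frac{3}{5 \left(-1\right)} j K + K^{2} = \frac{3}{5} \left(-1\right) j K + K^{2} = - \frac{3 j}{5} K + K^{2} = - \frac{3 K j}{5} + K^{2} = K^{2} - \frac{3 K j}{5}$)
$\left(-2358 + 2832\right) + z{\left(48,35 \right)} = \left(-2358 + 2832\right) + \frac{1}{5} \cdot 35 \left(\left(-3\right) 48 + 5 \cdot 35\right) = 474 + \frac{1}{5} \cdot 35 \left(-144 + 175\right) = 474 + \frac{1}{5} \cdot 35 \cdot 31 = 474 + 217 = 691$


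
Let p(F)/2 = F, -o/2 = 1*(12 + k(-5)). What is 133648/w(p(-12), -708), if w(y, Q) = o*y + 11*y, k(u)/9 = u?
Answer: -16706/231 ≈ -72.320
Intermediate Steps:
k(u) = 9*u
o = 66 (o = -2*(12 + 9*(-5)) = -2*(12 - 45) = -2*(-33) = 66)
p(F) = 2*F
w(y, Q) = 77*y (w(y, Q) = 66*y + 11*y = 77*y)
133648/w(p(-12), -708) = 133648/((77*(2*(-12)))) = 133648/((77*(-24))) = 133648/(-1848) = 133648*(-1/1848) = -16706/231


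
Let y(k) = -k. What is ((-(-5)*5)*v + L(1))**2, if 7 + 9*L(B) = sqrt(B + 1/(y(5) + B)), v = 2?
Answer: (886 + sqrt(3))**2/324 ≈ 2432.3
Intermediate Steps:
L(B) = -7/9 + sqrt(B + 1/(-5 + B))/9 (L(B) = -7/9 + sqrt(B + 1/(-1*5 + B))/9 = -7/9 + sqrt(B + 1/(-5 + B))/9)
((-(-5)*5)*v + L(1))**2 = (-(-5)*5*2 + (-7/9 + sqrt((1 + 1*(-5 + 1))/(-5 + 1))/9))**2 = (-5*(-5)*2 + (-7/9 + sqrt((1 + 1*(-4))/(-4))/9))**2 = (25*2 + (-7/9 + sqrt(-(1 - 4)/4)/9))**2 = (50 + (-7/9 + sqrt(-1/4*(-3))/9))**2 = (50 + (-7/9 + sqrt(3/4)/9))**2 = (50 + (-7/9 + (sqrt(3)/2)/9))**2 = (50 + (-7/9 + sqrt(3)/18))**2 = (443/9 + sqrt(3)/18)**2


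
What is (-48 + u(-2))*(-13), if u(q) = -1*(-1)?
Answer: 611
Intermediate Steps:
u(q) = 1
(-48 + u(-2))*(-13) = (-48 + 1)*(-13) = -47*(-13) = 611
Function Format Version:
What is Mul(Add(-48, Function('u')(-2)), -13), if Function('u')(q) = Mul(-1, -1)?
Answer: 611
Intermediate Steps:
Function('u')(q) = 1
Mul(Add(-48, Function('u')(-2)), -13) = Mul(Add(-48, 1), -13) = Mul(-47, -13) = 611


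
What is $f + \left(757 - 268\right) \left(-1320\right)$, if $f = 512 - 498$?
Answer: $-645466$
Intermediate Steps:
$f = 14$
$f + \left(757 - 268\right) \left(-1320\right) = 14 + \left(757 - 268\right) \left(-1320\right) = 14 + 489 \left(-1320\right) = 14 - 645480 = -645466$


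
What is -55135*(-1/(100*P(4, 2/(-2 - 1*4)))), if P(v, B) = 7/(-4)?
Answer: -11027/35 ≈ -315.06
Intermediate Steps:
P(v, B) = -7/4 (P(v, B) = 7*(-¼) = -7/4)
-55135*(-1/(100*P(4, 2/(-2 - 1*4)))) = -55135/(-4*25*(-7/4)) = -55135/((-100*(-7/4))) = -55135/175 = -55135*1/175 = -11027/35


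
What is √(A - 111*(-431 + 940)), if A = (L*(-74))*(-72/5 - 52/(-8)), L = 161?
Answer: 2*√235135/5 ≈ 193.96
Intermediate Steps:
A = 470603/5 (A = (161*(-74))*(-72/5 - 52/(-8)) = -11914*(-72*⅕ - 52*(-⅛)) = -11914*(-72/5 + 13/2) = -11914*(-79/10) = 470603/5 ≈ 94121.)
√(A - 111*(-431 + 940)) = √(470603/5 - 111*(-431 + 940)) = √(470603/5 - 111*509) = √(470603/5 - 56499) = √(188108/5) = 2*√235135/5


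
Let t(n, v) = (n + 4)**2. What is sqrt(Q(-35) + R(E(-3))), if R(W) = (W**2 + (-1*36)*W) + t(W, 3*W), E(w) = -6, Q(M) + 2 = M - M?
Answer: sqrt(254) ≈ 15.937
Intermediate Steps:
Q(M) = -2 (Q(M) = -2 + (M - M) = -2 + 0 = -2)
t(n, v) = (4 + n)**2
R(W) = W**2 + (4 + W)**2 - 36*W (R(W) = (W**2 + (-1*36)*W) + (4 + W)**2 = (W**2 - 36*W) + (4 + W)**2 = W**2 + (4 + W)**2 - 36*W)
sqrt(Q(-35) + R(E(-3))) = sqrt(-2 + (16 - 28*(-6) + 2*(-6)**2)) = sqrt(-2 + (16 + 168 + 2*36)) = sqrt(-2 + (16 + 168 + 72)) = sqrt(-2 + 256) = sqrt(254)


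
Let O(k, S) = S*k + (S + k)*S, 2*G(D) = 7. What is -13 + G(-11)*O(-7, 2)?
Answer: -97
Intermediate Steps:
G(D) = 7/2 (G(D) = (1/2)*7 = 7/2)
O(k, S) = S*k + S*(S + k)
-13 + G(-11)*O(-7, 2) = -13 + 7*(2*(2 + 2*(-7)))/2 = -13 + 7*(2*(2 - 14))/2 = -13 + 7*(2*(-12))/2 = -13 + (7/2)*(-24) = -13 - 84 = -97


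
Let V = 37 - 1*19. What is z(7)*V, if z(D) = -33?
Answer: -594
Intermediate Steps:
V = 18 (V = 37 - 19 = 18)
z(7)*V = -33*18 = -594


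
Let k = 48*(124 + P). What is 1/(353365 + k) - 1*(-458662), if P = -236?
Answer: 159609330719/347989 ≈ 4.5866e+5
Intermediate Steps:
k = -5376 (k = 48*(124 - 236) = 48*(-112) = -5376)
1/(353365 + k) - 1*(-458662) = 1/(353365 - 5376) - 1*(-458662) = 1/347989 + 458662 = 159609330719/347989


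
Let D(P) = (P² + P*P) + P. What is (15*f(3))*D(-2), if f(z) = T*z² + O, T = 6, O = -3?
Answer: 4590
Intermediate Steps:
D(P) = P + 2*P² (D(P) = (P² + P²) + P = 2*P² + P = P + 2*P²)
f(z) = -3 + 6*z² (f(z) = 6*z² - 3 = -3 + 6*z²)
(15*f(3))*D(-2) = (15*(-3 + 6*3²))*(-2*(1 + 2*(-2))) = (15*(-3 + 6*9))*(-2*(1 - 4)) = (15*(-3 + 54))*(-2*(-3)) = (15*51)*6 = 765*6 = 4590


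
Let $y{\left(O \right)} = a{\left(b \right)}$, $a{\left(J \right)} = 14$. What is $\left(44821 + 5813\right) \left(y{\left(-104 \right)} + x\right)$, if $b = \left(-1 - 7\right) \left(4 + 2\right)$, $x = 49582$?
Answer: $2511243864$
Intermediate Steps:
$b = -48$ ($b = \left(-8\right) 6 = -48$)
$y{\left(O \right)} = 14$
$\left(44821 + 5813\right) \left(y{\left(-104 \right)} + x\right) = \left(44821 + 5813\right) \left(14 + 49582\right) = 50634 \cdot 49596 = 2511243864$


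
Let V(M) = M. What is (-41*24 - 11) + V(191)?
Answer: -804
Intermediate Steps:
(-41*24 - 11) + V(191) = (-41*24 - 11) + 191 = (-984 - 11) + 191 = -995 + 191 = -804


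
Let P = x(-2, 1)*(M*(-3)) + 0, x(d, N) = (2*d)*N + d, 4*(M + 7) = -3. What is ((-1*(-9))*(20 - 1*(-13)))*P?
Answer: -82863/2 ≈ -41432.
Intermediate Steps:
M = -31/4 (M = -7 + (¼)*(-3) = -7 - ¾ = -31/4 ≈ -7.7500)
x(d, N) = d + 2*N*d (x(d, N) = 2*N*d + d = d + 2*N*d)
P = -279/2 (P = (-2*(1 + 2*1))*(-31/4*(-3)) + 0 = -2*(1 + 2)*(93/4) + 0 = -2*3*(93/4) + 0 = -6*93/4 + 0 = -279/2 + 0 = -279/2 ≈ -139.50)
((-1*(-9))*(20 - 1*(-13)))*P = ((-1*(-9))*(20 - 1*(-13)))*(-279/2) = (9*(20 + 13))*(-279/2) = (9*33)*(-279/2) = 297*(-279/2) = -82863/2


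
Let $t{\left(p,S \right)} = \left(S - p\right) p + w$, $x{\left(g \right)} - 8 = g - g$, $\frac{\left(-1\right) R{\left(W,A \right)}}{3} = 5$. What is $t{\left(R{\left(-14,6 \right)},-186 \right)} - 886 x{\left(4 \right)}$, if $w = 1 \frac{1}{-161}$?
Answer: $- \frac{728204}{161} \approx -4523.0$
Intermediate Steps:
$R{\left(W,A \right)} = -15$ ($R{\left(W,A \right)} = \left(-3\right) 5 = -15$)
$x{\left(g \right)} = 8$ ($x{\left(g \right)} = 8 + \left(g - g\right) = 8 + 0 = 8$)
$w = - \frac{1}{161}$ ($w = 1 \left(- \frac{1}{161}\right) = - \frac{1}{161} \approx -0.0062112$)
$t{\left(p,S \right)} = - \frac{1}{161} + p \left(S - p\right)$ ($t{\left(p,S \right)} = \left(S - p\right) p - \frac{1}{161} = p \left(S - p\right) - \frac{1}{161} = - \frac{1}{161} + p \left(S - p\right)$)
$t{\left(R{\left(-14,6 \right)},-186 \right)} - 886 x{\left(4 \right)} = \left(- \frac{1}{161} - \left(-15\right)^{2} - -2790\right) - 7088 = \left(- \frac{1}{161} - 225 + 2790\right) - 7088 = \frac{412964}{161} - 7088 = - \frac{728204}{161}$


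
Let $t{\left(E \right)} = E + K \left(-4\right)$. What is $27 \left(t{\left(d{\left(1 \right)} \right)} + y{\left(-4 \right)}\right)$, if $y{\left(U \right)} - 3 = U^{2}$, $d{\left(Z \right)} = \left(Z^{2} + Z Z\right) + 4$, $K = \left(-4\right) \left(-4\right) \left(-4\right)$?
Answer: $7587$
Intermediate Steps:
$K = -64$ ($K = 16 \left(-4\right) = -64$)
$d{\left(Z \right)} = 4 + 2 Z^{2}$ ($d{\left(Z \right)} = \left(Z^{2} + Z^{2}\right) + 4 = 2 Z^{2} + 4 = 4 + 2 Z^{2}$)
$y{\left(U \right)} = 3 + U^{2}$
$t{\left(E \right)} = 256 + E$ ($t{\left(E \right)} = E - -256 = E + 256 = 256 + E$)
$27 \left(t{\left(d{\left(1 \right)} \right)} + y{\left(-4 \right)}\right) = 27 \left(\left(256 + \left(4 + 2 \cdot 1^{2}\right)\right) + \left(3 + \left(-4\right)^{2}\right)\right) = 27 \left(\left(256 + \left(4 + 2 \cdot 1\right)\right) + \left(3 + 16\right)\right) = 27 \left(\left(256 + \left(4 + 2\right)\right) + 19\right) = 27 \left(\left(256 + 6\right) + 19\right) = 27 \left(262 + 19\right) = 27 \cdot 281 = 7587$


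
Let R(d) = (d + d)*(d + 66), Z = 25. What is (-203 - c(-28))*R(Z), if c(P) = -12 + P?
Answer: -741650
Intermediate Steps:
R(d) = 2*d*(66 + d) (R(d) = (2*d)*(66 + d) = 2*d*(66 + d))
(-203 - c(-28))*R(Z) = (-203 - (-12 - 28))*(2*25*(66 + 25)) = (-203 - 1*(-40))*(2*25*91) = (-203 + 40)*4550 = -163*4550 = -741650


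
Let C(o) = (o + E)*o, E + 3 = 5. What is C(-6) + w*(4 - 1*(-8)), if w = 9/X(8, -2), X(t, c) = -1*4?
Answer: -3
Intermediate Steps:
E = 2 (E = -3 + 5 = 2)
X(t, c) = -4
C(o) = o*(2 + o) (C(o) = (o + 2)*o = (2 + o)*o = o*(2 + o))
w = -9/4 (w = 9/(-4) = 9*(-1/4) = -9/4 ≈ -2.2500)
C(-6) + w*(4 - 1*(-8)) = -6*(2 - 6) - 9*(4 - 1*(-8))/4 = -6*(-4) - 9*(4 + 8)/4 = 24 - 9/4*12 = 24 - 27 = -3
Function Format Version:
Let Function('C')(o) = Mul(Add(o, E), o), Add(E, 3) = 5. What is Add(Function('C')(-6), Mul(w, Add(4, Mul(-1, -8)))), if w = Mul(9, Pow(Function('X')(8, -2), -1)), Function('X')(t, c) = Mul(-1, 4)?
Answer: -3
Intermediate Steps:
E = 2 (E = Add(-3, 5) = 2)
Function('X')(t, c) = -4
Function('C')(o) = Mul(o, Add(2, o)) (Function('C')(o) = Mul(Add(o, 2), o) = Mul(Add(2, o), o) = Mul(o, Add(2, o)))
w = Rational(-9, 4) (w = Mul(9, Pow(-4, -1)) = Mul(9, Rational(-1, 4)) = Rational(-9, 4) ≈ -2.2500)
Add(Function('C')(-6), Mul(w, Add(4, Mul(-1, -8)))) = Add(Mul(-6, Add(2, -6)), Mul(Rational(-9, 4), Add(4, Mul(-1, -8)))) = Add(Mul(-6, -4), Mul(Rational(-9, 4), Add(4, 8))) = Add(24, Mul(Rational(-9, 4), 12)) = Add(24, -27) = -3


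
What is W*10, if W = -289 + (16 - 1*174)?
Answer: -4470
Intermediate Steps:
W = -447 (W = -289 + (16 - 174) = -289 - 158 = -447)
W*10 = -447*10 = -4470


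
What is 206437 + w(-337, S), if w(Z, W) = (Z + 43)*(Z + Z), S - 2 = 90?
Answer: 404593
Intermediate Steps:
S = 92 (S = 2 + 90 = 92)
w(Z, W) = 2*Z*(43 + Z) (w(Z, W) = (43 + Z)*(2*Z) = 2*Z*(43 + Z))
206437 + w(-337, S) = 206437 + 2*(-337)*(43 - 337) = 206437 + 2*(-337)*(-294) = 206437 + 198156 = 404593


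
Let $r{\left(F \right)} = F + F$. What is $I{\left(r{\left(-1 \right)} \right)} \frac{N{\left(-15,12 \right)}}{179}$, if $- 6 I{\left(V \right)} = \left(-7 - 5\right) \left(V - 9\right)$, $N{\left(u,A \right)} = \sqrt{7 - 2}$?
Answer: $- \frac{22 \sqrt{5}}{179} \approx -0.27482$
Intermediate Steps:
$r{\left(F \right)} = 2 F$
$N{\left(u,A \right)} = \sqrt{5}$
$I{\left(V \right)} = -18 + 2 V$ ($I{\left(V \right)} = - \frac{\left(-7 - 5\right) \left(V - 9\right)}{6} = - \frac{\left(-12\right) \left(-9 + V\right)}{6} = - \frac{108 - 12 V}{6} = -18 + 2 V$)
$I{\left(r{\left(-1 \right)} \right)} \frac{N{\left(-15,12 \right)}}{179} = \left(-18 + 2 \cdot 2 \left(-1\right)\right) \frac{\sqrt{5}}{179} = \left(-18 + 2 \left(-2\right)\right) \sqrt{5} \cdot \frac{1}{179} = \left(-18 - 4\right) \frac{\sqrt{5}}{179} = - 22 \frac{\sqrt{5}}{179} = - \frac{22 \sqrt{5}}{179}$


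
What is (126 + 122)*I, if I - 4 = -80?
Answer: -18848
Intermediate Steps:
I = -76 (I = 4 - 80 = -76)
(126 + 122)*I = (126 + 122)*(-76) = 248*(-76) = -18848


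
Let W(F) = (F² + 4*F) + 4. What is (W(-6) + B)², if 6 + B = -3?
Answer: 49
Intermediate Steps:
B = -9 (B = -6 - 3 = -9)
W(F) = 4 + F² + 4*F
(W(-6) + B)² = ((4 + (-6)² + 4*(-6)) - 9)² = ((4 + 36 - 24) - 9)² = (16 - 9)² = 7² = 49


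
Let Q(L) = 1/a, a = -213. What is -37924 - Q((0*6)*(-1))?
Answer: -8077811/213 ≈ -37924.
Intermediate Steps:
Q(L) = -1/213 (Q(L) = 1/(-213) = -1/213)
-37924 - Q((0*6)*(-1)) = -37924 - 1*(-1/213) = -37924 + 1/213 = -8077811/213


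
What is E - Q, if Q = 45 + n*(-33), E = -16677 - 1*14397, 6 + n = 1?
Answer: -31284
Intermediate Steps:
n = -5 (n = -6 + 1 = -5)
E = -31074 (E = -16677 - 14397 = -31074)
Q = 210 (Q = 45 - 5*(-33) = 45 + 165 = 210)
E - Q = -31074 - 1*210 = -31074 - 210 = -31284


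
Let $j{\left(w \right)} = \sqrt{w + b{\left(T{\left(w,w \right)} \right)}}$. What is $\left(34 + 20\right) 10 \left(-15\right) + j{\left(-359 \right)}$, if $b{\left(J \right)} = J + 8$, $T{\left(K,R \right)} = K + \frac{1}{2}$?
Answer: $-8100 + \frac{i \sqrt{2838}}{2} \approx -8100.0 + 26.636 i$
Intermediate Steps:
$T{\left(K,R \right)} = \frac{1}{2} + K$ ($T{\left(K,R \right)} = K + \frac{1}{2} = \frac{1}{2} + K$)
$b{\left(J \right)} = 8 + J$
$j{\left(w \right)} = \sqrt{\frac{17}{2} + 2 w}$ ($j{\left(w \right)} = \sqrt{w + \left(8 + \left(\frac{1}{2} + w\right)\right)} = \sqrt{w + \left(\frac{17}{2} + w\right)} = \sqrt{\frac{17}{2} + 2 w}$)
$\left(34 + 20\right) 10 \left(-15\right) + j{\left(-359 \right)} = \left(34 + 20\right) 10 \left(-15\right) + \frac{\sqrt{34 + 8 \left(-359\right)}}{2} = 54 \cdot 10 \left(-15\right) + \frac{\sqrt{34 - 2872}}{2} = 540 \left(-15\right) + \frac{\sqrt{-2838}}{2} = -8100 + \frac{i \sqrt{2838}}{2}$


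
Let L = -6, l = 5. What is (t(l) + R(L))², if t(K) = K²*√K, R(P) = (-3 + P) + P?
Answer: 3350 - 750*√5 ≈ 1672.9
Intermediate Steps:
R(P) = -3 + 2*P
t(K) = K^(5/2)
(t(l) + R(L))² = (5^(5/2) + (-3 + 2*(-6)))² = (25*√5 + (-3 - 12))² = (25*√5 - 15)² = (-15 + 25*√5)²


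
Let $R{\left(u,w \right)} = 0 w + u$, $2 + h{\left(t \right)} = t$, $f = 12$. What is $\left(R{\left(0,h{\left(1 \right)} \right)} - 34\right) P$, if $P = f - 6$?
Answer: $-204$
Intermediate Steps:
$h{\left(t \right)} = -2 + t$
$R{\left(u,w \right)} = u$ ($R{\left(u,w \right)} = 0 + u = u$)
$P = 6$ ($P = 12 - 6 = 6$)
$\left(R{\left(0,h{\left(1 \right)} \right)} - 34\right) P = \left(0 - 34\right) 6 = \left(-34\right) 6 = -204$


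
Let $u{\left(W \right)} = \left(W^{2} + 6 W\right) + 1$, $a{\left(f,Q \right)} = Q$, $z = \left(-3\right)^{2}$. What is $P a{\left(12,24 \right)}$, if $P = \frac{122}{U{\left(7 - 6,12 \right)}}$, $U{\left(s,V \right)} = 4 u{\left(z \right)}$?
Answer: $\frac{183}{34} \approx 5.3824$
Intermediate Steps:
$z = 9$
$u{\left(W \right)} = 1 + W^{2} + 6 W$
$U{\left(s,V \right)} = 544$ ($U{\left(s,V \right)} = 4 \left(1 + 9^{2} + 6 \cdot 9\right) = 4 \left(1 + 81 + 54\right) = 4 \cdot 136 = 544$)
$P = \frac{61}{272}$ ($P = \frac{122}{544} = 122 \cdot \frac{1}{544} = \frac{61}{272} \approx 0.22426$)
$P a{\left(12,24 \right)} = \frac{61}{272} \cdot 24 = \frac{183}{34}$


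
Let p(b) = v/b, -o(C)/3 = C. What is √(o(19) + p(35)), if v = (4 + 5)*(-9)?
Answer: 2*I*√18165/35 ≈ 7.7016*I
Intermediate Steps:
v = -81 (v = 9*(-9) = -81)
o(C) = -3*C
p(b) = -81/b
√(o(19) + p(35)) = √(-3*19 - 81/35) = √(-57 - 81*1/35) = √(-57 - 81/35) = √(-2076/35) = 2*I*√18165/35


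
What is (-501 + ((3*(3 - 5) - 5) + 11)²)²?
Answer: 251001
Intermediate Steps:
(-501 + ((3*(3 - 5) - 5) + 11)²)² = (-501 + ((3*(-2) - 5) + 11)²)² = (-501 + ((-6 - 5) + 11)²)² = (-501 + (-11 + 11)²)² = (-501 + 0²)² = (-501 + 0)² = (-501)² = 251001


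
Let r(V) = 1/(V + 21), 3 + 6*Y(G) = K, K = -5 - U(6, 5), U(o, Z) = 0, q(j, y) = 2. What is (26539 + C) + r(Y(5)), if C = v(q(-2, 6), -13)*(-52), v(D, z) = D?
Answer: 1559668/59 ≈ 26435.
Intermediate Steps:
K = -5 (K = -5 - 1*0 = -5 + 0 = -5)
Y(G) = -4/3 (Y(G) = -½ + (⅙)*(-5) = -½ - ⅚ = -4/3)
C = -104 (C = 2*(-52) = -104)
r(V) = 1/(21 + V)
(26539 + C) + r(Y(5)) = (26539 - 104) + 1/(21 - 4/3) = 26435 + 1/(59/3) = 26435 + 3/59 = 1559668/59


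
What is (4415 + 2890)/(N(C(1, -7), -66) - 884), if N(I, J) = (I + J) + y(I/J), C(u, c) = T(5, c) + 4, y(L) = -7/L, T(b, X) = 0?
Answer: -14610/1661 ≈ -8.7959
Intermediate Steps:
C(u, c) = 4 (C(u, c) = 0 + 4 = 4)
N(I, J) = I + J - 7*J/I (N(I, J) = (I + J) - 7*J/I = I + J - 7*J/I)
(4415 + 2890)/(N(C(1, -7), -66) - 884) = (4415 + 2890)/((4 - 66 - 7*(-66)/4) - 884) = 7305/((4 - 66 - 7*(-66)*¼) - 884) = 7305/((4 - 66 + 231/2) - 884) = 7305/(107/2 - 884) = 7305/(-1661/2) = 7305*(-2/1661) = -14610/1661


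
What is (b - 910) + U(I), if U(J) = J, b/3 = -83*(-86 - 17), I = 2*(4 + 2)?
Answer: 24749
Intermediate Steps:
I = 12 (I = 2*6 = 12)
b = 25647 (b = 3*(-83*(-86 - 17)) = 3*(-83*(-103)) = 3*8549 = 25647)
(b - 910) + U(I) = (25647 - 910) + 12 = 24737 + 12 = 24749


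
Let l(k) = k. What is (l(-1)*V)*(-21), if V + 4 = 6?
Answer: 42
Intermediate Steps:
V = 2 (V = -4 + 6 = 2)
(l(-1)*V)*(-21) = -1*2*(-21) = -2*(-21) = 42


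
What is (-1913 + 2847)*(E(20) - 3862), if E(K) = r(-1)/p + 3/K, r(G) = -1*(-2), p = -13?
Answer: -468924507/130 ≈ -3.6071e+6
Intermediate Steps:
r(G) = 2
E(K) = -2/13 + 3/K (E(K) = 2/(-13) + 3/K = 2*(-1/13) + 3/K = -2/13 + 3/K)
(-1913 + 2847)*(E(20) - 3862) = (-1913 + 2847)*((-2/13 + 3/20) - 3862) = 934*((-2/13 + 3*(1/20)) - 3862) = 934*((-2/13 + 3/20) - 3862) = 934*(-1/260 - 3862) = 934*(-1004121/260) = -468924507/130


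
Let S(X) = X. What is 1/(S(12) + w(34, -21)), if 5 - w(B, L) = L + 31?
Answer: ⅐ ≈ 0.14286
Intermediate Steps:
w(B, L) = -26 - L (w(B, L) = 5 - (L + 31) = 5 - (31 + L) = 5 + (-31 - L) = -26 - L)
1/(S(12) + w(34, -21)) = 1/(12 + (-26 - 1*(-21))) = 1/(12 + (-26 + 21)) = 1/(12 - 5) = 1/7 = ⅐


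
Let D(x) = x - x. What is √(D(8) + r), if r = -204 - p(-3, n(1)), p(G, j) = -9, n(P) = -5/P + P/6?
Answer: I*√195 ≈ 13.964*I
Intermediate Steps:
n(P) = -5/P + P/6 (n(P) = -5/P + P*(⅙) = -5/P + P/6)
r = -195 (r = -204 - 1*(-9) = -204 + 9 = -195)
D(x) = 0
√(D(8) + r) = √(0 - 195) = √(-195) = I*√195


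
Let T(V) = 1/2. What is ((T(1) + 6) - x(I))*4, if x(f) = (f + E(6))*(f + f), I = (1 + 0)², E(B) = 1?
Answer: 10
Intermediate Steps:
T(V) = ½
I = 1 (I = 1² = 1)
x(f) = 2*f*(1 + f) (x(f) = (f + 1)*(f + f) = (1 + f)*(2*f) = 2*f*(1 + f))
((T(1) + 6) - x(I))*4 = ((½ + 6) - 2*(1 + 1))*4 = (13/2 - 2*2)*4 = (13/2 - 1*4)*4 = (13/2 - 4)*4 = (5/2)*4 = 10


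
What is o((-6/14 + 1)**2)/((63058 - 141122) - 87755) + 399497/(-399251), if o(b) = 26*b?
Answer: -3246131547523/3243966676881 ≈ -1.0007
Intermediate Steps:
o((-6/14 + 1)**2)/((63058 - 141122) - 87755) + 399497/(-399251) = (26*(-6/14 + 1)**2)/((63058 - 141122) - 87755) + 399497/(-399251) = (26*(-6*1/14 + 1)**2)/(-78064 - 87755) + 399497*(-1/399251) = (26*(-3/7 + 1)**2)/(-165819) - 399497/399251 = (26*(4/7)**2)*(-1/165819) - 399497/399251 = (26*(16/49))*(-1/165819) - 399497/399251 = (416/49)*(-1/165819) - 399497/399251 = -416/8125131 - 399497/399251 = -3246131547523/3243966676881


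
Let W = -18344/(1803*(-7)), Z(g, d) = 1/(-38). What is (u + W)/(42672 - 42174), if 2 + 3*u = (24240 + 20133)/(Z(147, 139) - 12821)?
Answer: -125324886/170120634019 ≈ -0.00073668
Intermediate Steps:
Z(g, d) = -1/38
u = -2660572/1461597 (u = -⅔ + ((24240 + 20133)/(-1/38 - 12821))/3 = -⅔ + (44373/(-487199/38))/3 = -⅔ + (44373*(-38/487199))/3 = -⅔ + (⅓)*(-1686174/487199) = -⅔ - 562058/487199 = -2660572/1461597 ≈ -1.8203)
W = 18344/12621 (W = -18344/(-12621) = -18344*(-1/12621) = 18344/12621 ≈ 1.4535)
(u + W)/(42672 - 42174) = (-2660572/1461597 + 18344/12621)/(42672 - 42174) = -751949316/2049646193/498 = -751949316/2049646193*1/498 = -125324886/170120634019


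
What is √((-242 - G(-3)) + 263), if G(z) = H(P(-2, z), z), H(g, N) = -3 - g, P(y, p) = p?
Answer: √21 ≈ 4.5826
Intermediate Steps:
G(z) = -3 - z
√((-242 - G(-3)) + 263) = √((-242 - (-3 - 1*(-3))) + 263) = √((-242 - (-3 + 3)) + 263) = √((-242 - 1*0) + 263) = √((-242 + 0) + 263) = √(-242 + 263) = √21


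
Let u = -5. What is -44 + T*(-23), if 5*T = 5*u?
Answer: 71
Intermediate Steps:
T = -5 (T = (5*(-5))/5 = (1/5)*(-25) = -5)
-44 + T*(-23) = -44 - 5*(-23) = -44 + 115 = 71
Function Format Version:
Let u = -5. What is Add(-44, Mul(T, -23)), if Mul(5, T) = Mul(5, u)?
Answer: 71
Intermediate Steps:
T = -5 (T = Mul(Rational(1, 5), Mul(5, -5)) = Mul(Rational(1, 5), -25) = -5)
Add(-44, Mul(T, -23)) = Add(-44, Mul(-5, -23)) = Add(-44, 115) = 71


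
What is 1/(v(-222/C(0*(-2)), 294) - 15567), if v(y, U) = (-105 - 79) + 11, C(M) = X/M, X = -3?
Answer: -1/15740 ≈ -6.3532e-5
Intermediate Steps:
C(M) = -3/M
v(y, U) = -173 (v(y, U) = -184 + 11 = -173)
1/(v(-222/C(0*(-2)), 294) - 15567) = 1/(-173 - 15567) = 1/(-15740) = -1/15740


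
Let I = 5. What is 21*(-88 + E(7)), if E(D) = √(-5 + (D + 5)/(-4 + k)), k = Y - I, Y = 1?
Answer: -1848 + 21*I*√26/2 ≈ -1848.0 + 53.54*I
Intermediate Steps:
k = -4 (k = 1 - 1*5 = 1 - 5 = -4)
E(D) = √(-45/8 - D/8) (E(D) = √(-5 + (D + 5)/(-4 - 4)) = √(-5 + (5 + D)/(-8)) = √(-5 + (5 + D)*(-⅛)) = √(-5 + (-5/8 - D/8)) = √(-45/8 - D/8))
21*(-88 + E(7)) = 21*(-88 + √(-90 - 2*7)/4) = 21*(-88 + √(-90 - 14)/4) = 21*(-88 + √(-104)/4) = 21*(-88 + (2*I*√26)/4) = 21*(-88 + I*√26/2) = -1848 + 21*I*√26/2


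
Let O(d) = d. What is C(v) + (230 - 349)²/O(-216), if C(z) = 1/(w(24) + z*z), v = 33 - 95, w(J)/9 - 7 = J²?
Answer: -128737435/1963656 ≈ -65.560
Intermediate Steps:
w(J) = 63 + 9*J²
v = -62
C(z) = 1/(5247 + z²) (C(z) = 1/((63 + 9*24²) + z*z) = 1/((63 + 9*576) + z²) = 1/((63 + 5184) + z²) = 1/(5247 + z²))
C(v) + (230 - 349)²/O(-216) = 1/(5247 + (-62)²) + (230 - 349)²/(-216) = 1/(5247 + 3844) + (-119)²*(-1/216) = 1/9091 + 14161*(-1/216) = 1/9091 - 14161/216 = -128737435/1963656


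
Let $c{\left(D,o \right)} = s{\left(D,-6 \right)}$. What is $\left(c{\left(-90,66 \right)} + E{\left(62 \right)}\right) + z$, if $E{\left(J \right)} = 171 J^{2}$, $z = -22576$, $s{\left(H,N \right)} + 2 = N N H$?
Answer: $631506$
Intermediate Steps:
$s{\left(H,N \right)} = -2 + H N^{2}$ ($s{\left(H,N \right)} = -2 + N N H = -2 + N^{2} H = -2 + H N^{2}$)
$c{\left(D,o \right)} = -2 + 36 D$ ($c{\left(D,o \right)} = -2 + D \left(-6\right)^{2} = -2 + D 36 = -2 + 36 D$)
$\left(c{\left(-90,66 \right)} + E{\left(62 \right)}\right) + z = \left(\left(-2 + 36 \left(-90\right)\right) + 171 \cdot 62^{2}\right) - 22576 = \left(\left(-2 - 3240\right) + 171 \cdot 3844\right) - 22576 = \left(-3242 + 657324\right) - 22576 = 654082 - 22576 = 631506$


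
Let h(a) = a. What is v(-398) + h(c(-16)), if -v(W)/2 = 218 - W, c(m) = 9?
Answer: -1223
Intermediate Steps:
v(W) = -436 + 2*W (v(W) = -2*(218 - W) = -436 + 2*W)
v(-398) + h(c(-16)) = (-436 + 2*(-398)) + 9 = (-436 - 796) + 9 = -1232 + 9 = -1223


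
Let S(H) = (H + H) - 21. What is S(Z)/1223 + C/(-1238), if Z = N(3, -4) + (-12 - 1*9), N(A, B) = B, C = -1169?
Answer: 1341789/1514074 ≈ 0.88621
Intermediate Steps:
Z = -25 (Z = -4 + (-12 - 1*9) = -4 + (-12 - 9) = -4 - 21 = -25)
S(H) = -21 + 2*H (S(H) = 2*H - 21 = -21 + 2*H)
S(Z)/1223 + C/(-1238) = (-21 + 2*(-25))/1223 - 1169/(-1238) = (-21 - 50)*(1/1223) - 1169*(-1/1238) = -71*1/1223 + 1169/1238 = -71/1223 + 1169/1238 = 1341789/1514074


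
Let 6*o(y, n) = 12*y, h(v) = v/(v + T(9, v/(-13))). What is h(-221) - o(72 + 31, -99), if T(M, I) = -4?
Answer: -46129/225 ≈ -205.02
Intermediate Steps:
h(v) = v/(-4 + v) (h(v) = v/(v - 4) = v/(-4 + v))
o(y, n) = 2*y (o(y, n) = (12*y)/6 = 2*y)
h(-221) - o(72 + 31, -99) = -221/(-4 - 221) - 2*(72 + 31) = -221/(-225) - 2*103 = -221*(-1/225) - 1*206 = 221/225 - 206 = -46129/225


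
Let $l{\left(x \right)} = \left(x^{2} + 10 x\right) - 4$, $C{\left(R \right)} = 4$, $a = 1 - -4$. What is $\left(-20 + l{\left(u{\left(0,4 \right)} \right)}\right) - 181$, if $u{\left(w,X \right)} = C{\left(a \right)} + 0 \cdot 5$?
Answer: $-149$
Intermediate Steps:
$a = 5$ ($a = 1 + 4 = 5$)
$u{\left(w,X \right)} = 4$ ($u{\left(w,X \right)} = 4 + 0 \cdot 5 = 4 + 0 = 4$)
$l{\left(x \right)} = -4 + x^{2} + 10 x$
$\left(-20 + l{\left(u{\left(0,4 \right)} \right)}\right) - 181 = \left(-20 + \left(-4 + 4^{2} + 10 \cdot 4\right)\right) - 181 = \left(-20 + \left(-4 + 16 + 40\right)\right) - 181 = \left(-20 + 52\right) - 181 = 32 - 181 = -149$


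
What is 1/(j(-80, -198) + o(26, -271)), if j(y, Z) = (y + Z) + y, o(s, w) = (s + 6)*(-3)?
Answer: -1/454 ≈ -0.0022026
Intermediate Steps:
o(s, w) = -18 - 3*s (o(s, w) = (6 + s)*(-3) = -18 - 3*s)
j(y, Z) = Z + 2*y (j(y, Z) = (Z + y) + y = Z + 2*y)
1/(j(-80, -198) + o(26, -271)) = 1/((-198 + 2*(-80)) + (-18 - 3*26)) = 1/((-198 - 160) + (-18 - 78)) = 1/(-358 - 96) = 1/(-454) = -1/454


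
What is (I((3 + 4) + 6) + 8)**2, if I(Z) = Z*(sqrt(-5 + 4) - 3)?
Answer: 792 - 806*I ≈ 792.0 - 806.0*I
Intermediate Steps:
I(Z) = Z*(-3 + I) (I(Z) = Z*(sqrt(-1) - 3) = Z*(I - 3) = Z*(-3 + I))
(I((3 + 4) + 6) + 8)**2 = (((3 + 4) + 6)*(-3 + I) + 8)**2 = ((7 + 6)*(-3 + I) + 8)**2 = (13*(-3 + I) + 8)**2 = ((-39 + 13*I) + 8)**2 = (-31 + 13*I)**2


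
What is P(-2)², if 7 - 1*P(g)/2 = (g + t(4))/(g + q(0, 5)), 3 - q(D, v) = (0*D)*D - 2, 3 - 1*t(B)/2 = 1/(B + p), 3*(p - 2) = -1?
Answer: 348100/2601 ≈ 133.83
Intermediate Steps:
p = 5/3 (p = 2 + (⅓)*(-1) = 2 - ⅓ = 5/3 ≈ 1.6667)
t(B) = 6 - 2/(5/3 + B) (t(B) = 6 - 2/(B + 5/3) = 6 - 2/(5/3 + B))
q(D, v) = 5 (q(D, v) = 3 - ((0*D)*D - 2) = 3 - (0*D - 2) = 3 - (0 - 2) = 3 - 1*(-2) = 3 + 2 = 5)
P(g) = 14 - 2*(96/17 + g)/(5 + g) (P(g) = 14 - 2*(g + 6*(4 + 3*4)/(5 + 3*4))/(g + 5) = 14 - 2*(g + 6*(4 + 12)/(5 + 12))/(5 + g) = 14 - 2*(g + 6*16/17)/(5 + g) = 14 - 2*(g + 6*(1/17)*16)/(5 + g) = 14 - 2*(g + 96/17)/(5 + g) = 14 - 2*(96/17 + g)/(5 + g))
P(-2)² = (2*(499 + 102*(-2))/(17*(5 - 2)))² = ((2/17)*(499 - 204)/3)² = ((2/17)*(⅓)*295)² = (590/51)² = 348100/2601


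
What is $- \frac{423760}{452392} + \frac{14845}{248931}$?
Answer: $- \frac{12346405165}{14076799119} \approx -0.87708$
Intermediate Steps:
$- \frac{423760}{452392} + \frac{14845}{248931} = \left(-423760\right) \frac{1}{452392} + 14845 \cdot \frac{1}{248931} = - \frac{52970}{56549} + \frac{14845}{248931} = - \frac{12346405165}{14076799119}$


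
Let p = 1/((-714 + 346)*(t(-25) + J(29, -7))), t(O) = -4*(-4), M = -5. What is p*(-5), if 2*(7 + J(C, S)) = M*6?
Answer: -5/2208 ≈ -0.0022645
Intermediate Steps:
t(O) = 16
J(C, S) = -22 (J(C, S) = -7 + (-5*6)/2 = -7 + (½)*(-30) = -7 - 15 = -22)
p = 1/2208 (p = 1/((-714 + 346)*(16 - 22)) = 1/(-368*(-6)) = 1/2208 ≈ 0.00045290)
p*(-5) = (1/2208)*(-5) = -5/2208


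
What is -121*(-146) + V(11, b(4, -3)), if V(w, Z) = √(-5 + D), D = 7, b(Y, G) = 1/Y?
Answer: 17666 + √2 ≈ 17667.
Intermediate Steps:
V(w, Z) = √2 (V(w, Z) = √(-5 + 7) = √2)
-121*(-146) + V(11, b(4, -3)) = -121*(-146) + √2 = 17666 + √2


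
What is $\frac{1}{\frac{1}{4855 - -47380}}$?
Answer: $52235$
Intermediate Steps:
$\frac{1}{\frac{1}{4855 - -47380}} = \frac{1}{\frac{1}{4855 + 47380}} = \frac{1}{\frac{1}{52235}} = 52235$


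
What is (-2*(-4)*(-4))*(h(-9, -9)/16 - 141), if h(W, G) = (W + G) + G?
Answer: 4566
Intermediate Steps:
h(W, G) = W + 2*G (h(W, G) = (G + W) + G = W + 2*G)
(-2*(-4)*(-4))*(h(-9, -9)/16 - 141) = (-2*(-4)*(-4))*((-9 + 2*(-9))/16 - 141) = (8*(-4))*((-9 - 18)*(1/16) - 141) = -32*(-27*1/16 - 141) = -32*(-27/16 - 141) = -32*(-2283/16) = 4566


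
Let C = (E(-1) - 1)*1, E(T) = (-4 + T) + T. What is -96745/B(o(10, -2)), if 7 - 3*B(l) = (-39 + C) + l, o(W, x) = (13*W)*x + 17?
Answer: -290235/296 ≈ -980.52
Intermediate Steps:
E(T) = -4 + 2*T
C = -7 (C = ((-4 + 2*(-1)) - 1)*1 = ((-4 - 2) - 1)*1 = (-6 - 1)*1 = -7*1 = -7)
o(W, x) = 17 + 13*W*x (o(W, x) = 13*W*x + 17 = 17 + 13*W*x)
B(l) = 53/3 - l/3 (B(l) = 7/3 - ((-39 - 7) + l)/3 = 7/3 - (-46 + l)/3 = 7/3 + (46/3 - l/3) = 53/3 - l/3)
-96745/B(o(10, -2)) = -96745/(53/3 - (17 + 13*10*(-2))/3) = -96745/(53/3 - (17 - 260)/3) = -96745/(53/3 - ⅓*(-243)) = -96745/(53/3 + 81) = -96745/296/3 = -96745*3/296 = -290235/296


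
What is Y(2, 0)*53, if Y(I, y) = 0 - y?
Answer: 0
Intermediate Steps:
Y(I, y) = -y
Y(2, 0)*53 = -1*0*53 = 0*53 = 0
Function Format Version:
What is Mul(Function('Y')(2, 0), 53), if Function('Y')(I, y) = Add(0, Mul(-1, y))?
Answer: 0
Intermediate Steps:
Function('Y')(I, y) = Mul(-1, y)
Mul(Function('Y')(2, 0), 53) = Mul(Mul(-1, 0), 53) = Mul(0, 53) = 0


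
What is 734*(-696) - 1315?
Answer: -512179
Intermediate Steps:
734*(-696) - 1315 = -510864 - 1315 = -512179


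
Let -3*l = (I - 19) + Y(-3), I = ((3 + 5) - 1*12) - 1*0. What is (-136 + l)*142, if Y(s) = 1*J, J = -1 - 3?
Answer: -18034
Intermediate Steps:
J = -4
Y(s) = -4 (Y(s) = 1*(-4) = -4)
I = -4 (I = (8 - 12) + 0 = -4 + 0 = -4)
l = 9 (l = -((-4 - 19) - 4)/3 = -(-23 - 4)/3 = -⅓*(-27) = 9)
(-136 + l)*142 = (-136 + 9)*142 = -127*142 = -18034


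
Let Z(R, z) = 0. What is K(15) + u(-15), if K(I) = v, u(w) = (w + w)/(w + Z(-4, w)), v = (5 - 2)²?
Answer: 11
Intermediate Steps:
v = 9 (v = 3² = 9)
u(w) = 2 (u(w) = (w + w)/(w + 0) = (2*w)/w = 2)
K(I) = 9
K(15) + u(-15) = 9 + 2 = 11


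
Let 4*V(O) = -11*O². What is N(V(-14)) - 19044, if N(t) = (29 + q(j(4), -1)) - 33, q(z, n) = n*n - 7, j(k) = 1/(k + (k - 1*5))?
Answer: -19054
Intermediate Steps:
j(k) = 1/(-5 + 2*k) (j(k) = 1/(k + (k - 5)) = 1/(k + (-5 + k)) = 1/(-5 + 2*k))
q(z, n) = -7 + n² (q(z, n) = n² - 7 = -7 + n²)
V(O) = -11*O²/4 (V(O) = (-11*O²)/4 = -11*O²/4)
N(t) = -10 (N(t) = (29 + (-7 + (-1)²)) - 33 = (29 + (-7 + 1)) - 33 = (29 - 6) - 33 = 23 - 33 = -10)
N(V(-14)) - 19044 = -10 - 19044 = -19054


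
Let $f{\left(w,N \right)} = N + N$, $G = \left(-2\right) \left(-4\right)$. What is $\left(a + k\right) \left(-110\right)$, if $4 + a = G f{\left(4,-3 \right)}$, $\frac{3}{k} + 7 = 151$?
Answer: $\frac{137225}{24} \approx 5717.7$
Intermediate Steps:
$G = 8$
$f{\left(w,N \right)} = 2 N$
$k = \frac{1}{48}$ ($k = \frac{3}{-7 + 151} = \frac{3}{144} = 3 \cdot \frac{1}{144} = \frac{1}{48} \approx 0.020833$)
$a = -52$ ($a = -4 + 8 \cdot 2 \left(-3\right) = -4 + 8 \left(-6\right) = -4 - 48 = -52$)
$\left(a + k\right) \left(-110\right) = \left(-52 + \frac{1}{48}\right) \left(-110\right) = \left(- \frac{2495}{48}\right) \left(-110\right) = \frac{137225}{24}$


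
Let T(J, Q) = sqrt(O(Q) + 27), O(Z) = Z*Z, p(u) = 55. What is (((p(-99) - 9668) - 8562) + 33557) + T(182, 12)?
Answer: 15382 + 3*sqrt(19) ≈ 15395.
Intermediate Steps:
O(Z) = Z**2
T(J, Q) = sqrt(27 + Q**2) (T(J, Q) = sqrt(Q**2 + 27) = sqrt(27 + Q**2))
(((p(-99) - 9668) - 8562) + 33557) + T(182, 12) = (((55 - 9668) - 8562) + 33557) + sqrt(27 + 12**2) = ((-9613 - 8562) + 33557) + sqrt(27 + 144) = (-18175 + 33557) + sqrt(171) = 15382 + 3*sqrt(19)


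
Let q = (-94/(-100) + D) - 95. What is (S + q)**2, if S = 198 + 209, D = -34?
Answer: 194518809/2500 ≈ 77808.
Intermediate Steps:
S = 407
q = -6403/50 (q = (-94/(-100) - 34) - 95 = (-94*(-1/100) - 34) - 95 = (47/50 - 34) - 95 = -1653/50 - 95 = -6403/50 ≈ -128.06)
(S + q)**2 = (407 - 6403/50)**2 = (13947/50)**2 = 194518809/2500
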